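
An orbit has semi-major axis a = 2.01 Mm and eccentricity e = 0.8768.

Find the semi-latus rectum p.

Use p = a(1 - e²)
a = 2.01 Mm = 2.01 × 10^6 m
e = 0.8768,  e² = 0.768778,  1 − e² = 0.231222
p = a(1 − e²) = 2.01 × 10^6 m × 0.231222 = 464756 m ≈ 464.8 km

Final answer: p = 464.8 km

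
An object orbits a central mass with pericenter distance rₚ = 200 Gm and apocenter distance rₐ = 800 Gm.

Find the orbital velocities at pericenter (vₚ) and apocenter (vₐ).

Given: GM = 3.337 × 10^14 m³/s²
rₚ = 200 Gm = 2 × 10^11 m
rₐ = 800 Gm = 8 × 10^11 m
GM = 3.337 × 10^14 m³/s²
a = (rₚ + rₐ)/2 = 5 × 10^11 m
Vis-viva: v² = GM (2/r − 1/a)
vₚ² = 3.337 × 10^14 × (1 × 10^-11 − 2 × 10^-12) = 2669.6 m²/s²
vₚ = 51.6682 m/s ≈ 51.67 m/s
vₐ² = 3.337 × 10^14 × (2.5 × 10^-12 − 2 × 10^-12) = 166.85 m²/s²
vₐ = 12.917 m/s ≈ 12.92 m/s

Final answer: vₚ = 51.67 m/s, vₐ = 12.92 m/s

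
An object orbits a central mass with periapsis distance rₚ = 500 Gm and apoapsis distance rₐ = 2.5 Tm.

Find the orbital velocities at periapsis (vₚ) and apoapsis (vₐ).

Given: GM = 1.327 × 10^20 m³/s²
rₚ = 500 Gm = 5 × 10^11 m
rₐ = 2.5 Tm = 2.5 × 10^12 m
GM = 1.327 × 10^20 m³/s²
a = (rₚ + rₐ)/2 = 1.5 × 10^12 m
Vis-viva: v² = GM (2/r − 1/a)
vₚ² = 1.327 × 10^20 × (4 × 10^-12 − 6.66667 × 10^-13) = 4.42333 × 10^8 m²/s²
vₚ = 21031.7 m/s ≈ 21.03 km/s
vₐ² = 1.327 × 10^20 × (8 × 10^-13 − 6.66667 × 10^-13) = 1.76933 × 10^7 m²/s²
vₐ = 4206.34 m/s ≈ 4.206 km/s

Final answer: vₚ = 21.03 km/s, vₐ = 4.206 km/s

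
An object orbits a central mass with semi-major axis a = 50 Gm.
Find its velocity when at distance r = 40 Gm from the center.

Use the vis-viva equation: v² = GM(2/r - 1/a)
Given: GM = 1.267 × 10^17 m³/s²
a = 50 Gm = 5 × 10^10 m
r = 40 Gm = 4 × 10^10 m
GM = 1.267 × 10^17 m³/s²
2/r − 1/a = 5 × 10^-11 − 2 × 10^-11 = 3 × 10^-11 m⁻¹
v² = GM (2/r − 1/a) = 3.801 × 10^6 m²/s²
v = 1949.62 m/s ≈ 1.95 km/s

Final answer: 1.95 km/s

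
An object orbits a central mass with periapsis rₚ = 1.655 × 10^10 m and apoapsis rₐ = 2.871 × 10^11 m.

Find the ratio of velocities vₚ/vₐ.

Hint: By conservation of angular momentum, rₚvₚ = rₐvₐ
rₚ = 1.655 × 10^10 m
rₐ = 2.871 × 10^11 m
rₚvₚ = rₐvₐ  ⇒  vₚ/vₐ = rₐ/rₚ
vₚ/vₐ = (2.871 × 10^11) / (1.655 × 10^10) = 17.3474

Final answer: vₚ/vₐ = 17.35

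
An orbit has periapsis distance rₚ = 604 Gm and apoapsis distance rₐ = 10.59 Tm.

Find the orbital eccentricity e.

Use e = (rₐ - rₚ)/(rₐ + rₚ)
rₚ = 604 Gm = 6.04 × 10^11 m
rₐ = 10.59 Tm = 1.059 × 10^13 m
rₐ − rₚ = 9.986 × 10^12 m
rₐ + rₚ = 1.1194 × 10^13 m
e = (rₐ − rₚ)/(rₐ + rₚ) = 0.892085

Final answer: e = 0.8921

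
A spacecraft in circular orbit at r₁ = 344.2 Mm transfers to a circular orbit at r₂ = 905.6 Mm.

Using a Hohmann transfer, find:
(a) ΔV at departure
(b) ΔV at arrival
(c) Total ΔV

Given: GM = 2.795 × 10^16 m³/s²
r₁ = 344.2 Mm = 3.442 × 10^8 m
r₂ = 905.6 Mm = 9.056 × 10^8 m
GM = 2.795 × 10^16 m³/s²
Transfer ellipse: a_t = (r₁ + r₂)/2 = 6.249 × 10^8 m
Circular speed at r₁: v₁ = √(GM/r₁) = 9011.26 m/s
Transfer speed at r₁ (periapsis): v₁ₜ = √(GM(2/r₁ − 1/a_t)) = 10848 m/s
(a) ΔV₁ = v₁ₜ − v₁ = 1836.71 m/s ≈ 1.837 km/s
Circular speed at r₂: v₂ = √(GM/r₂) = 5555.49 m/s
Transfer speed at r₂ (apoapsis): v₂ₜ = √(GM(2/r₂ − 1/a_t)) = 4123.09 m/s
(b) ΔV₂ = v₂ − v₂ₜ = 1432.4 m/s ≈ 1.432 km/s
(c) ΔV_total = ΔV₁ + ΔV₂ = 3269.11 m/s ≈ 3.269 km/s

Final answer:
(a) ΔV₁ = 1.837 km/s
(b) ΔV₂ = 1.432 km/s
(c) ΔV_total = 3.269 km/s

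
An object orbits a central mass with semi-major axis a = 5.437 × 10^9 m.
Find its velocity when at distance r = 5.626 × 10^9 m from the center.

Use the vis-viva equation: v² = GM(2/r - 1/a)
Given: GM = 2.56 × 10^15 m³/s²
a = 5.437 × 10^9 m
r = 5.626 × 10^9 m
GM = 2.56 × 10^15 m³/s²
2/r − 1/a = 3.55492 × 10^-10 − 1.83925 × 10^-10 = 1.71567 × 10^-10 m⁻¹
v² = GM (2/r − 1/a) = 439213 m²/s²
v = 662.731 m/s ≈ 662.7 m/s

Final answer: 662.7 m/s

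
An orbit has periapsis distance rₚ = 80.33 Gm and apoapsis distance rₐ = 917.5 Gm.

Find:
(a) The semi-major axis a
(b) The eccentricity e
rₚ = 80.33 Gm = 8.033 × 10^10 m
rₐ = 917.5 Gm = 9.175 × 10^11 m
(a) a = (rₚ + rₐ)/2 = 4.98915 × 10^11 m ≈ 498.9 Gm
(b) e = (rₐ − rₚ)/(rₐ + rₚ) = (8.3717 × 10^11) / (9.9783 × 10^11) = 0.838991

Final answer:
(a) a = 498.9 Gm
(b) e = 0.839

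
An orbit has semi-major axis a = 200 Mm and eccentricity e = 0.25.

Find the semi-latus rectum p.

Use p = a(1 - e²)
a = 200 Mm = 2 × 10^8 m
e = 0.25,  e² = 0.0625,  1 − e² = 0.9375
p = a(1 − e²) = 2 × 10^8 m × 0.9375 = 1.875 × 10^8 m ≈ 187.5 Mm

Final answer: p = 187.5 Mm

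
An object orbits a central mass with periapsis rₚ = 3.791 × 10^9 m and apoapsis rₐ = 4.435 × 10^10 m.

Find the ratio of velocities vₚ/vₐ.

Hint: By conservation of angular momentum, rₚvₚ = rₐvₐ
rₚ = 3.791 × 10^9 m
rₐ = 4.435 × 10^10 m
rₚvₚ = rₐvₐ  ⇒  vₚ/vₐ = rₐ/rₚ
vₚ/vₐ = (4.435 × 10^10) / (3.791 × 10^9) = 11.6988

Final answer: vₚ/vₐ = 11.7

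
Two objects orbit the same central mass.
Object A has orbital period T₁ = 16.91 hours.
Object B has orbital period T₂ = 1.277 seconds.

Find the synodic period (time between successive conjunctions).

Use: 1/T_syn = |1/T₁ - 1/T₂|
T₁ = 16.91 hours = 60876 s
T₂ = 1.277 seconds
1/T₁ = 1.64268 × 10^-5 s⁻¹
1/T₂ = 0.783085 s⁻¹
|1/T₁ − 1/T₂| = 0.783069 s⁻¹
T_syn = 1 / |1/T₁ − 1/T₂| = 1.27703 s ≈ 1.277 seconds

Final answer: T_syn = 1.277 seconds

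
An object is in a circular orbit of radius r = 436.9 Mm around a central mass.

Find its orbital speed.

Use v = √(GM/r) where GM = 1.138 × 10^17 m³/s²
r = 436.9 Mm = 4.369 × 10^8 m
GM = 1.138 × 10^17 m³/s²
GM/r = (1.138 × 10^17) / (4.369 × 10^8) = 2.60472 × 10^8 m²/s²
v = √(GM/r) = 16139.1 m/s ≈ 16.14 km/s

Final answer: 16.14 km/s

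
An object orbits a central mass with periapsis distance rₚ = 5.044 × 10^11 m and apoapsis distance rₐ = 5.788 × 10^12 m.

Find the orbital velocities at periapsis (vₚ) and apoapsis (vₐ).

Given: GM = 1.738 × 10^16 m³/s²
rₚ = 5.044 × 10^11 m
rₐ = 5.788 × 10^12 m
GM = 1.738 × 10^16 m³/s²
a = (rₚ + rₐ)/2 = 3.1462 × 10^12 m
Vis-viva: v² = GM (2/r − 1/a)
vₚ² = 1.738 × 10^16 × (3.96511 × 10^-12 − 3.17844 × 10^-13) = 63389.4 m²/s²
vₚ = 251.773 m/s ≈ 251.8 m/s
vₐ² = 1.738 × 10^16 × (3.45543 × 10^-13 − 3.17844 × 10^-13) = 481.404 m²/s²
vₐ = 21.9409 m/s ≈ 21.94 m/s

Final answer: vₚ = 251.8 m/s, vₐ = 21.94 m/s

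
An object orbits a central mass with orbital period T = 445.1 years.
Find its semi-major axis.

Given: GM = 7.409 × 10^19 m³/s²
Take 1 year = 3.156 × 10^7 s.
T = 445.1 years = 1.40474 × 10^10 s
GM = 7.409 × 10^19 m³/s²
Kepler's third law: a³ = GM T² / (4π²)
T² = 1.97328 × 10^20 s²
a³ = (7.409 × 10^19) × (1.97328 × 10^20) / (4π²) = 3.7033 × 10^38 m³
a = (a³)^(1/3) = 7.18119 × 10^12 m ≈ 7.181 Tm

Final answer: 7.181 Tm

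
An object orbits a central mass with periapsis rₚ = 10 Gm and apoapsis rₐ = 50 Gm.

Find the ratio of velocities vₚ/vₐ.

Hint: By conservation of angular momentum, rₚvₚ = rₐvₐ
rₚ = 10 Gm = 1 × 10^10 m
rₐ = 50 Gm = 5 × 10^10 m
rₚvₚ = rₐvₐ  ⇒  vₚ/vₐ = rₐ/rₚ
vₚ/vₐ = (5 × 10^10) / (1 × 10^10) = 5

Final answer: vₚ/vₐ = 5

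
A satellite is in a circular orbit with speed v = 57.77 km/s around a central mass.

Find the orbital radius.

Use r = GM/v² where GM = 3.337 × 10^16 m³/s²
v = 57.77 km/s = 57770 m/s
GM = 3.337 × 10^16 m³/s²
v² = 3.33737 × 10^9 m²/s²
r = GM/v² = (3.337 × 10^16) / (3.33737 × 10^9) = 9.99888 × 10^6 m ≈ 9.999 Mm

Final answer: 9.999 Mm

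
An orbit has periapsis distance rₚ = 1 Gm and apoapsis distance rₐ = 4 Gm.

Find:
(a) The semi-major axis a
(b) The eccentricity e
rₚ = 1 Gm = 1 × 10^9 m
rₐ = 4 Gm = 4 × 10^9 m
(a) a = (rₚ + rₐ)/2 = 2.5 × 10^9 m ≈ 2.5 Gm
(b) e = (rₐ − rₚ)/(rₐ + rₚ) = (3 × 10^9) / (5 × 10^9) = 0.6

Final answer:
(a) a = 2.5 Gm
(b) e = 0.6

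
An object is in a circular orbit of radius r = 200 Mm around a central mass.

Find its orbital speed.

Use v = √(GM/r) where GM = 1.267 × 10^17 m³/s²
r = 200 Mm = 2 × 10^8 m
GM = 1.267 × 10^17 m³/s²
GM/r = (1.267 × 10^17) / (2 × 10^8) = 6.335 × 10^8 m²/s²
v = √(GM/r) = 25169.4 m/s ≈ 25.17 km/s

Final answer: 25.17 km/s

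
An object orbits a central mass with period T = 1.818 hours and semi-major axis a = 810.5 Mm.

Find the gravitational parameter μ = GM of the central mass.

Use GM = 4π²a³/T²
T = 1.818 hours = 6544.8 s
a = 810.5 Mm = 8.105 × 10^8 m
a³ = 5.32426 × 10^26 m³
T² = 4.28344 × 10^7 s²
GM = 4π² × (5.32426 × 10^26) / (4.28344 × 10^7) = 4.90711 × 10^20 m³/s²
GM ≈ 4.907 × 10^20 m³/s²

Final answer: GM = 4.907 × 10^20 m³/s²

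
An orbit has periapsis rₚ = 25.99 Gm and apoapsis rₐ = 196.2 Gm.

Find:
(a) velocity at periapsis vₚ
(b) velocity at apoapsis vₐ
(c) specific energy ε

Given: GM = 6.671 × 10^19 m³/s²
rₚ = 25.99 Gm = 2.599 × 10^10 m
rₐ = 196.2 Gm = 1.962 × 10^11 m
GM = 6.671 × 10^19 m³/s²
a = (rₚ + rₐ)/2 = 1.11095 × 10^11 m
e = (rₐ − rₚ)/(rₐ + rₚ) = (1.7021 × 10^11) / (2.2219 × 10^11) = 0.766056
(a) vₚ² = GM (2/rₚ − 1/a) = 6.671 × 10^19 × (7.69527 × 10^-11 − 9.00131 × 10^-12) = 4.53304 × 10^9 m²/s²;  vₚ = 67327.8 m/s ≈ 67.33 km/s
(b) vₐ² = GM (2/rₐ − 1/a) = 6.671 × 10^19 × (1.01937 × 10^-11 − 9.00131 × 10^-12) = 7.95433 × 10^7 m²/s²;  vₐ = 8918.71 m/s ≈ 8.919 km/s
(c) 2a = 2.2219 × 10^11 m;  ε = −GM/(2a) = -3.00239 × 10^8 J/kg ≈ -300.2 MJ/kg

Final answer:
(a) velocity at periapsis vₚ = 67.33 km/s
(b) velocity at apoapsis vₐ = 8.919 km/s
(c) specific energy ε = -300.2 MJ/kg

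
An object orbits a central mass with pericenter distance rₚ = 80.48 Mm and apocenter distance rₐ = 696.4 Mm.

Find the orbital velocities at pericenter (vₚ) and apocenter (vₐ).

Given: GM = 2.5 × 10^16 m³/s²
rₚ = 80.48 Mm = 8.048 × 10^7 m
rₐ = 696.4 Mm = 6.964 × 10^8 m
GM = 2.5 × 10^16 m³/s²
a = (rₚ + rₐ)/2 = 3.8844 × 10^8 m
Vis-viva: v² = GM (2/r − 1/a)
vₚ² = 2.5 × 10^16 × (2.48509 × 10^-8 − 2.5744 × 10^-9) = 5.56912 × 10^8 m²/s²
vₚ = 23599 m/s ≈ 23.6 km/s
vₐ² = 2.5 × 10^16 × (2.87191 × 10^-9 − 2.5744 × 10^-9) = 7.43781 × 10^6 m²/s²
vₐ = 2727.24 m/s ≈ 2.727 km/s

Final answer: vₚ = 23.6 km/s, vₐ = 2.727 km/s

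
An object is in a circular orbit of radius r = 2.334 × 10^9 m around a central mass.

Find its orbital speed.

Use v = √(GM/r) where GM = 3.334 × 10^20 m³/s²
r = 2.334 × 10^9 m
GM = 3.334 × 10^20 m³/s²
GM/r = (3.334 × 10^20) / (2.334 × 10^9) = 1.42845 × 10^11 m²/s²
v = √(GM/r) = 377948 m/s ≈ 377.9 km/s

Final answer: 377.9 km/s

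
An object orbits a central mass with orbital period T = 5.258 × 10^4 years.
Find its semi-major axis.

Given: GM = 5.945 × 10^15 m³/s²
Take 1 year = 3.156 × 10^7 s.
T = 5.258 × 10^4 years = 1.65942 × 10^12 s
GM = 5.945 × 10^15 m³/s²
Kepler's third law: a³ = GM T² / (4π²)
T² = 2.75369 × 10^24 s²
a³ = (5.945 × 10^15) × (2.75369 × 10^24) / (4π²) = 4.14674 × 10^38 m³
a = (a³)^(1/3) = 7.45708 × 10^12 m ≈ 7.457 × 10^12 m

Final answer: 7.457 × 10^12 m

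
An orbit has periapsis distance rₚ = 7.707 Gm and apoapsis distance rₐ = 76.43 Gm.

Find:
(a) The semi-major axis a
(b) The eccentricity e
rₚ = 7.707 Gm = 7.707 × 10^9 m
rₐ = 76.43 Gm = 7.643 × 10^10 m
(a) a = (rₚ + rₐ)/2 = 4.20685 × 10^10 m ≈ 42.07 Gm
(b) e = (rₐ − rₚ)/(rₐ + rₚ) = (6.8723 × 10^10) / (8.4137 × 10^10) = 0.816799

Final answer:
(a) a = 42.07 Gm
(b) e = 0.8168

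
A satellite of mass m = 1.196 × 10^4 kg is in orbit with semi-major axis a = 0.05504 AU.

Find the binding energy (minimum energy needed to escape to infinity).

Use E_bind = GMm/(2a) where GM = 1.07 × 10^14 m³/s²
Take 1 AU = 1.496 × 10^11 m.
a = 0.05504 AU = 8.23398 × 10^9 m
GM = 1.07 × 10^14 m³/s²
m = 1.196 × 10^4 kg
GMm = 1.07 × 10^14 × 11960 = 1.27972 × 10^18 m³·kg/s²
2a = 1.6468 × 10^10 m
E_bind = GMm/(2a) = 7.77096 × 10^7 J ≈ 77.71 MJ

Final answer: 77.71 MJ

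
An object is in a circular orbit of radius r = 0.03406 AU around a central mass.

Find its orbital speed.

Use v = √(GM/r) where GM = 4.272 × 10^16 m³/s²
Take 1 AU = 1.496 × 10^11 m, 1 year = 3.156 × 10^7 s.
r = 0.03406 AU = 5.09538 × 10^9 m
GM = 4.272 × 10^16 m³/s²
GM/r = (4.272 × 10^16) / (5.09538 × 10^9) = 8.38407 × 10^6 m²/s²
v = √(GM/r) = 2895.53 m/s ≈ 0.6108 AU/year

Final answer: 0.6108 AU/year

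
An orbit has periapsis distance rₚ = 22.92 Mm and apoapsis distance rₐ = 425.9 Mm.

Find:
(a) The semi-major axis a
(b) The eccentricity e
rₚ = 22.92 Mm = 2.292 × 10^7 m
rₐ = 425.9 Mm = 4.259 × 10^8 m
(a) a = (rₚ + rₐ)/2 = 2.2441 × 10^8 m ≈ 224.4 Mm
(b) e = (rₐ − rₚ)/(rₐ + rₚ) = (4.0298 × 10^8) / (4.4882 × 10^8) = 0.897866

Final answer:
(a) a = 224.4 Mm
(b) e = 0.8979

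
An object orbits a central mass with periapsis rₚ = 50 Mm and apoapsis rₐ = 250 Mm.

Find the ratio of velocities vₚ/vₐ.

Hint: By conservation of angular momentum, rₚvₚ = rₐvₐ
rₚ = 50 Mm = 5 × 10^7 m
rₐ = 250 Mm = 2.5 × 10^8 m
rₚvₚ = rₐvₐ  ⇒  vₚ/vₐ = rₐ/rₚ
vₚ/vₐ = (2.5 × 10^8) / (5 × 10^7) = 5

Final answer: vₚ/vₐ = 5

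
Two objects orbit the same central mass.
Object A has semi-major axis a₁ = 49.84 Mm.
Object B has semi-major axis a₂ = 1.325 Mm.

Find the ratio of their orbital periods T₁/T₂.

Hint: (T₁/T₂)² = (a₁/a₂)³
a₁ = 49.84 Mm = 4.984 × 10^7 m
a₂ = 1.325 Mm = 1.325 × 10^6 m
a₁/a₂ = 37.6151
T₁/T₂ = (a₁/a₂)^(3/2) = (37.6151)^1.5 = 230.698

Final answer: T₁/T₂ = 230.7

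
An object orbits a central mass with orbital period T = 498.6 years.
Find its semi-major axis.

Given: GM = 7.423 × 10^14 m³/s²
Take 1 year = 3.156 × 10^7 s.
T = 498.6 years = 1.57358 × 10^10 s
GM = 7.423 × 10^14 m³/s²
Kepler's third law: a³ = GM T² / (4π²)
T² = 2.47616 × 10^20 s²
a³ = (7.423 × 10^14) × (2.47616 × 10^20) / (4π²) = 4.65584 × 10^33 m³
a = (a³)^(1/3) = 1.66981 × 10^11 m ≈ 167 Gm

Final answer: 167 Gm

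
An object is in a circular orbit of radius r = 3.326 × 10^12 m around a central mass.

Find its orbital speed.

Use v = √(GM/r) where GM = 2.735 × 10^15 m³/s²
r = 3.326 × 10^12 m
GM = 2.735 × 10^15 m³/s²
GM/r = (2.735 × 10^15) / (3.326 × 10^12) = 822.309 m²/s²
v = √(GM/r) = 28.6759 m/s ≈ 28.68 m/s

Final answer: 28.68 m/s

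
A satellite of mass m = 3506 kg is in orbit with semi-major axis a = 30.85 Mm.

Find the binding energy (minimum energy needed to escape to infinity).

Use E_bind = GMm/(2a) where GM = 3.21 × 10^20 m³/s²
a = 30.85 Mm = 3.085 × 10^7 m
GM = 3.21 × 10^20 m³/s²
m = 3506 kg
GMm = 3.21 × 10^20 × 3506 = 1.12543 × 10^24 m³·kg/s²
2a = 6.17 × 10^7 m
E_bind = GMm/(2a) = 1.82403 × 10^16 J ≈ 18.24 PJ

Final answer: 18.24 PJ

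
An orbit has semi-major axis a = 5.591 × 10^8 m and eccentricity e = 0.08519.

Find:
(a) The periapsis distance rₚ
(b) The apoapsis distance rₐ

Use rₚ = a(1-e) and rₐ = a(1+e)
a = 5.591 × 10^8 m
e = 0.08519:  1 − e = 0.91481,  1 + e = 1.08519
(a) rₚ = a(1 − e) = 5.591 × 10^8 m × 0.91481 = 5.1147 × 10^8 m ≈ 5.115 × 10^8 m
(b) rₐ = a(1 + e) = 5.591 × 10^8 m × 1.08519 = 6.0673 × 10^8 m ≈ 6.067 × 10^8 m

Final answer:
(a) rₚ = 5.115 × 10^8 m
(b) rₐ = 6.067 × 10^8 m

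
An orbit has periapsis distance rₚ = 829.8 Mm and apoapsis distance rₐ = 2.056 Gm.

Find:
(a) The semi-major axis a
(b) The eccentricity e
rₚ = 829.8 Mm = 8.298 × 10^8 m
rₐ = 2.056 Gm = 2.056 × 10^9 m
(a) a = (rₚ + rₐ)/2 = 1.4429 × 10^9 m ≈ 1.443 Gm
(b) e = (rₐ − rₚ)/(rₐ + rₚ) = (1.2262 × 10^9) / (2.8858 × 10^9) = 0.424908

Final answer:
(a) a = 1.443 Gm
(b) e = 0.4249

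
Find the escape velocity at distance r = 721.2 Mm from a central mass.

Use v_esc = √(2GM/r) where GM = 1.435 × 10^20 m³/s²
r = 721.2 Mm = 7.212 × 10^8 m
GM = 1.435 × 10^20 m³/s²
2GM/r = 2 × (1.435 × 10^20) / (7.212 × 10^8) = 3.97948 × 10^11 m²/s²
v_esc = √(2GM/r) = 630831 m/s ≈ 630.8 km/s

Final answer: 630.8 km/s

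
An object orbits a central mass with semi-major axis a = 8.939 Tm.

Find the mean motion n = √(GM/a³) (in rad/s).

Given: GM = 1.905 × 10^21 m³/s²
a = 8.939 Tm = 8.939 × 10^12 m
GM = 1.905 × 10^21 m³/s²
a³ = 7.14277 × 10^38 m³
GM/a³ = (1.905 × 10^21) / (7.14277 × 10^38) = 2.66703 × 10^-18 s⁻²
n = √(GM/a³) = 1.6331 × 10^-9 rad/s ≈ 1.633 × 10^-9 rad/s

Final answer: n = 1.633 × 10^-9 rad/s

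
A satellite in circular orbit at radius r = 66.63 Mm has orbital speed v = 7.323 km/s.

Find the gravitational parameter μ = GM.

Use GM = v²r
r = 66.63 Mm = 6.663 × 10^7 m
v = 7.323 km/s = 7323 m/s
v² = 5.36263 × 10^7 m²/s²
GM = v²r = 5.36263 × 10^7 × 6.663 × 10^7 = 3.57312 × 10^15 m³/s²
GM ≈ 3.573 × 10^15 m³/s²

Final answer: GM = 3.573 × 10^15 m³/s²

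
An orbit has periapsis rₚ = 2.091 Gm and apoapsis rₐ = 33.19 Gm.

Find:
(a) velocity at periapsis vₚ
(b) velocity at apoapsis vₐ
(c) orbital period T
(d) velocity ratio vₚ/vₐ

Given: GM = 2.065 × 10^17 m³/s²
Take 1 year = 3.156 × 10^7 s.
rₚ = 2.091 Gm = 2.091 × 10^9 m
rₐ = 33.19 Gm = 3.319 × 10^10 m
GM = 2.065 × 10^17 m³/s²
a = (rₚ + rₐ)/2 = 1.76405 × 10^10 m
e = (rₐ − rₚ)/(rₐ + rₚ) = (3.1099 × 10^10) / (3.5281 × 10^10) = 0.881466
(a) vₚ² = GM (2/rₚ − 1/a) = 2.065 × 10^17 × (9.5648 × 10^-10 − 5.66877 × 10^-11) = 1.85807 × 10^8 m²/s²;  vₚ = 13631.1 m/s ≈ 13.63 km/s
(b) vₐ² = GM (2/rₐ − 1/a) = 2.065 × 10^17 × (6.02591 × 10^-11 − 5.66877 × 10^-11) = 737490 m²/s²;  vₐ = 858.772 m/s ≈ 858.8 m/s
(c) a³ = 5.4895 × 10^30 m³;  T = 2π √(a³/GM) = 2π × 5.15592 × 10^6 s = 3.23956 × 10^7 s ≈ 1.026 years
(d) vₚ/vₐ = rₐ/rₚ (angular momentum) = (3.319 × 10^10) / (2.091 × 10^9) = 15.8728 ≈ 15.87

Final answer:
(a) velocity at periapsis vₚ = 13.63 km/s
(b) velocity at apoapsis vₐ = 858.8 m/s
(c) orbital period T = 1.026 years
(d) velocity ratio vₚ/vₐ = 15.87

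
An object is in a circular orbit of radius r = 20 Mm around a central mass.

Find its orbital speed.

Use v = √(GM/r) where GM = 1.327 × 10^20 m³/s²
r = 20 Mm = 2 × 10^7 m
GM = 1.327 × 10^20 m³/s²
GM/r = (1.327 × 10^20) / (2 × 10^7) = 6.635 × 10^12 m²/s²
v = √(GM/r) = 2.57585 × 10^6 m/s ≈ 2576 km/s

Final answer: 2576 km/s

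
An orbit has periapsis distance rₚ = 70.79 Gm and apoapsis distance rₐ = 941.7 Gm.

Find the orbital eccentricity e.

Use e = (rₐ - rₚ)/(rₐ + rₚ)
rₚ = 70.79 Gm = 7.079 × 10^10 m
rₐ = 941.7 Gm = 9.417 × 10^11 m
rₐ − rₚ = 8.7091 × 10^11 m
rₐ + rₚ = 1.01249 × 10^12 m
e = (rₐ − rₚ)/(rₐ + rₚ) = 0.860167

Final answer: e = 0.8602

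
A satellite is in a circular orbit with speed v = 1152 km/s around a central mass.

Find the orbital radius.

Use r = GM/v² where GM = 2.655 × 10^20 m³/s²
v = 1152 km/s = 1.152 × 10^6 m/s
GM = 2.655 × 10^20 m³/s²
v² = 1.3271 × 10^12 m²/s²
r = GM/v² = (2.655 × 10^20) / (1.3271 × 10^12) = 2.0006 × 10^8 m ≈ 200.1 Mm

Final answer: 200.1 Mm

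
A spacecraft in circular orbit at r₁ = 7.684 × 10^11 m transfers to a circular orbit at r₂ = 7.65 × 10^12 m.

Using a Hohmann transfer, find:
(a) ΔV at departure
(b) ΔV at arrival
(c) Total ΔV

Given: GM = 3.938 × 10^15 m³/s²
r₁ = 7.684 × 10^11 m
r₂ = 7.65 × 10^12 m
GM = 3.938 × 10^15 m³/s²
Transfer ellipse: a_t = (r₁ + r₂)/2 = 4.2092 × 10^12 m
Circular speed at r₁: v₁ = √(GM/r₁) = 71.5887 m/s
Transfer speed at r₁ (periapsis): v₁ₜ = √(GM(2/r₁ − 1/a_t)) = 96.5106 m/s
(a) ΔV₁ = v₁ₜ − v₁ = 24.922 m/s ≈ 24.92 m/s
Circular speed at r₂: v₂ = √(GM/r₂) = 22.6886 m/s
Transfer speed at r₂ (apoapsis): v₂ₜ = √(GM(2/r₂ − 1/a_t)) = 9.69396 m/s
(b) ΔV₂ = v₂ − v₂ₜ = 12.9946 m/s ≈ 12.99 m/s
(c) ΔV_total = ΔV₁ + ΔV₂ = 37.9166 m/s ≈ 37.92 m/s

Final answer:
(a) ΔV₁ = 24.92 m/s
(b) ΔV₂ = 12.99 m/s
(c) ΔV_total = 37.92 m/s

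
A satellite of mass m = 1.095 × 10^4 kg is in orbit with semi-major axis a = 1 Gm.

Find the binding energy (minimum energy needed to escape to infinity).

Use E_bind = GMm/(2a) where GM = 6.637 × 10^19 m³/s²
a = 1 Gm = 1 × 10^9 m
GM = 6.637 × 10^19 m³/s²
m = 1.095 × 10^4 kg
GMm = 6.637 × 10^19 × 10950 = 7.26751 × 10^23 m³·kg/s²
2a = 2 × 10^9 m
E_bind = GMm/(2a) = 3.63376 × 10^14 J ≈ 363.4 TJ

Final answer: 363.4 TJ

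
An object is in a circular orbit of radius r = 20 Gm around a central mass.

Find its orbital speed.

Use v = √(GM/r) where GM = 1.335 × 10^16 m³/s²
r = 20 Gm = 2 × 10^10 m
GM = 1.335 × 10^16 m³/s²
GM/r = (1.335 × 10^16) / (2 × 10^10) = 667500 m²/s²
v = √(GM/r) = 817.007 m/s ≈ 817 m/s

Final answer: 817 m/s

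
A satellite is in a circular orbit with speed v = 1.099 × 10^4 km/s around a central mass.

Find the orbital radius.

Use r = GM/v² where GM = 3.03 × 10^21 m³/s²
v = 1.099 × 10^4 km/s = 1.099 × 10^7 m/s
GM = 3.03 × 10^21 m³/s²
v² = 1.2078 × 10^14 m²/s²
r = GM/v² = (3.03 × 10^21) / (1.2078 × 10^14) = 2.50869 × 10^7 m ≈ 25.09 Mm

Final answer: 25.09 Mm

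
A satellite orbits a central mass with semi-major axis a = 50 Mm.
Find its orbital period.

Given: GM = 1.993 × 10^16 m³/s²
a = 50 Mm = 5 × 10^7 m
GM = 1.993 × 10^16 m³/s²
a³ = 1.25 × 10^23 m³
T = 2π √(a³/GM) = 2π √((1.25 × 10^23) / (1.993 × 10^16)) = 2π × 2504.39 s
T = 15735.5 s ≈ 4.371 hours

Final answer: 4.371 hours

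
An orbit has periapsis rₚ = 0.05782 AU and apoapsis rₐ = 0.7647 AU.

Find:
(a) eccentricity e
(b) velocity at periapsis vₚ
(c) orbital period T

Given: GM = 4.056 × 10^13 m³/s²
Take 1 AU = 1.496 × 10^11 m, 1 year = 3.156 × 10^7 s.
rₚ = 0.05782 AU = 8.64987 × 10^9 m
rₐ = 0.7647 AU = 1.14399 × 10^11 m
GM = 4.056 × 10^13 m³/s²
a = (rₚ + rₐ)/2 = 6.15245 × 10^10 m
e = (rₐ − rₚ)/(rₐ + rₚ) = (1.05749 × 10^11) / (1.23049 × 10^11) = 0.859408
(a) e = 0.859408 ≈ 0.8594
(b) vₚ² = GM (2/rₚ − 1/a) = 4.056 × 10^13 × (2.31217 × 10^-10 − 1.62537 × 10^-11) = 8718.92 m²/s²;  vₚ = 93.3752 m/s ≈ 93.38 m/s
(c) a³ = 2.32886 × 10^32 m³;  T = 2π √(a³/GM) = 2π × 2.3962 × 10^9 s = 1.50558 × 10^10 s ≈ 477.1 years

Final answer:
(a) eccentricity e = 0.8594
(b) velocity at periapsis vₚ = 93.38 m/s
(c) orbital period T = 477.1 years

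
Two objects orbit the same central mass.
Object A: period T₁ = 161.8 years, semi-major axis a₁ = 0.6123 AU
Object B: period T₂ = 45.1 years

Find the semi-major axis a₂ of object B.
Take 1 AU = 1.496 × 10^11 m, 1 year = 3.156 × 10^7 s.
T₁ = 161.8 years = 5.10641 × 10^9 s
T₂ = 45.1 years = 1.42336 × 10^9 s
a₁ = 0.6123 AU = 9.16001 × 10^10 m
Kepler's third law: (T₂/T₁)² = (a₂/a₁)³  ⇒  a₂ = a₁ (T₂/T₁)^(2/3)
T₂/T₁ = 0.278739
(T₂/T₁)^(2/3) = 0.426709
a₂ = 9.16001 × 10^10 m × 0.426709 = 3.90866 × 10^10 m ≈ 0.2613 AU

Final answer: a₂ = 0.2613 AU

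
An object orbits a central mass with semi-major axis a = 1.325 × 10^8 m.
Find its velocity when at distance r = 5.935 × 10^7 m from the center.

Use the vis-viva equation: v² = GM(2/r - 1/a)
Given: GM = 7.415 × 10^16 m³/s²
a = 1.325 × 10^8 m
r = 5.935 × 10^7 m
GM = 7.415 × 10^16 m³/s²
2/r − 1/a = 3.36984 × 10^-8 − 7.54717 × 10^-9 = 2.61512 × 10^-8 m⁻¹
v² = GM (2/r − 1/a) = 1.93911 × 10^9 m²/s²
v = 44035.4 m/s ≈ 44.04 km/s

Final answer: 44.04 km/s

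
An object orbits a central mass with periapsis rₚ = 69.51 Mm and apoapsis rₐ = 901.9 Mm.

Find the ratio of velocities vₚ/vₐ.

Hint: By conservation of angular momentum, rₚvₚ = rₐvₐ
rₚ = 69.51 Mm = 6.951 × 10^7 m
rₐ = 901.9 Mm = 9.019 × 10^8 m
rₚvₚ = rₐvₐ  ⇒  vₚ/vₐ = rₐ/rₚ
vₚ/vₐ = (9.019 × 10^8) / (6.951 × 10^7) = 12.9751

Final answer: vₚ/vₐ = 12.98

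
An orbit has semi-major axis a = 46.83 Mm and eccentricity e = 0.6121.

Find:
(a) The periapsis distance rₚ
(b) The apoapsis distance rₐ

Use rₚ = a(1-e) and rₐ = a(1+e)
a = 46.83 Mm = 4.683 × 10^7 m
e = 0.6121:  1 − e = 0.3879,  1 + e = 1.6121
(a) rₚ = a(1 − e) = 4.683 × 10^7 m × 0.3879 = 1.81654 × 10^7 m ≈ 18.17 Mm
(b) rₐ = a(1 + e) = 4.683 × 10^7 m × 1.6121 = 7.54946 × 10^7 m ≈ 75.49 Mm

Final answer:
(a) rₚ = 18.17 Mm
(b) rₐ = 75.49 Mm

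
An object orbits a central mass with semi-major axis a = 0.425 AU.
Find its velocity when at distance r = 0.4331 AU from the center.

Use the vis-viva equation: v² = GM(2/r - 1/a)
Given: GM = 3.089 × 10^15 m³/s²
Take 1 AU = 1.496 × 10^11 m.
a = 0.425 AU = 6.358 × 10^10 m
r = 0.4331 AU = 6.47918 × 10^10 m
GM = 3.089 × 10^15 m³/s²
2/r − 1/a = 3.08681 × 10^-11 − 1.57282 × 10^-11 = 1.51399 × 10^-11 m⁻¹
v² = GM (2/r − 1/a) = 46767.2 m²/s²
v = 216.257 m/s ≈ 216.3 m/s

Final answer: 216.3 m/s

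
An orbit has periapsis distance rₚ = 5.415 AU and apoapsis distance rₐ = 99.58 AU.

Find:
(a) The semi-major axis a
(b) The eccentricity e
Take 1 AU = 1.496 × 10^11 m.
rₚ = 5.415 AU = 8.10084 × 10^11 m
rₐ = 99.58 AU = 1.48972 × 10^13 m
(a) a = (rₚ + rₐ)/2 = 7.85363 × 10^12 m ≈ 52.5 AU
(b) e = (rₐ − rₚ)/(rₐ + rₚ) = (1.40871 × 10^13) / (1.57073 × 10^13) = 0.896852

Final answer:
(a) a = 52.5 AU
(b) e = 0.8969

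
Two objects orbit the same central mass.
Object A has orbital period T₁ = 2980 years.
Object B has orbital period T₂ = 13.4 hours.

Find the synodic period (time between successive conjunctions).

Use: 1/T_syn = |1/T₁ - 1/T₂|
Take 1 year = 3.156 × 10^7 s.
T₁ = 2980 years = 9.40488 × 10^10 s
T₂ = 13.4 hours = 48240 s
1/T₁ = 1.06328 × 10^-11 s⁻¹
1/T₂ = 2.07297 × 10^-5 s⁻¹
|1/T₁ − 1/T₂| = 2.07297 × 10^-5 s⁻¹
T_syn = 1 / |1/T₁ − 1/T₂| = 48240 s ≈ 13.4 hours

Final answer: T_syn = 13.4 hours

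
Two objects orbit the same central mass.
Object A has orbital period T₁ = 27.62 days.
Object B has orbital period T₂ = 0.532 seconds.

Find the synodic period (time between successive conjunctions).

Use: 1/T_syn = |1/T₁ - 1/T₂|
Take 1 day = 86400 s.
T₁ = 27.62 days = 2.38637 × 10^6 s
T₂ = 0.532 seconds
1/T₁ = 4.19047 × 10^-7 s⁻¹
1/T₂ = 1.8797 s⁻¹
|1/T₁ − 1/T₂| = 1.8797 s⁻¹
T_syn = 1 / |1/T₁ − 1/T₂| = 0.532 s ≈ 0.532 seconds

Final answer: T_syn = 0.532 seconds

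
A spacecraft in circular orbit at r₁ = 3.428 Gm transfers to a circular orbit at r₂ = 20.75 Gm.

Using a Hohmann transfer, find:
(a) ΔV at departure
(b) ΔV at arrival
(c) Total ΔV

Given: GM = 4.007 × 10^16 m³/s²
r₁ = 3.428 Gm = 3.428 × 10^9 m
r₂ = 20.75 Gm = 2.075 × 10^10 m
GM = 4.007 × 10^16 m³/s²
Transfer ellipse: a_t = (r₁ + r₂)/2 = 1.2089 × 10^10 m
Circular speed at r₁: v₁ = √(GM/r₁) = 3418.92 m/s
Transfer speed at r₁ (periapsis): v₁ₜ = √(GM(2/r₁ − 1/a_t)) = 4479.23 m/s
(a) ΔV₁ = v₁ₜ − v₁ = 1060.3 m/s ≈ 1.06 km/s
Circular speed at r₂: v₂ = √(GM/r₂) = 1389.63 m/s
Transfer speed at r₂ (apoapsis): v₂ₜ = √(GM(2/r₂ − 1/a_t)) = 739.99 m/s
(b) ΔV₂ = v₂ − v₂ₜ = 649.645 m/s ≈ 649.6 m/s
(c) ΔV_total = ΔV₁ + ΔV₂ = 1709.95 m/s ≈ 1.71 km/s

Final answer:
(a) ΔV₁ = 1.06 km/s
(b) ΔV₂ = 649.6 m/s
(c) ΔV_total = 1.71 km/s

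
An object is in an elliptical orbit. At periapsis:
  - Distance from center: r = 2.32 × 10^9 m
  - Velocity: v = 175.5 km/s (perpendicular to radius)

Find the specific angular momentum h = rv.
r = 2.32 × 10^9 m
v = 175.5 km/s = 175500 m/s
h = rv = 2.32 × 10^9 × 175500 = 4.0716 × 10^14 m²/s ≈ 4.072 × 10^14 m²/s

Final answer: h = 4.072 × 10^14 m²/s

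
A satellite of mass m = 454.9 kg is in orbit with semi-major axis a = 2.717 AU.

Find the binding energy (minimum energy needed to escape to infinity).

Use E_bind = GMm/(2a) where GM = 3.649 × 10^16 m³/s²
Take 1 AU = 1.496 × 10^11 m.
a = 2.717 AU = 4.06463 × 10^11 m
GM = 3.649 × 10^16 m³/s²
m = 454.9 kg
GMm = 3.649 × 10^16 × 454.9 = 1.65993 × 10^19 m³·kg/s²
2a = 8.12926 × 10^11 m
E_bind = GMm/(2a) = 2.04192 × 10^7 J ≈ 20.42 MJ

Final answer: 20.42 MJ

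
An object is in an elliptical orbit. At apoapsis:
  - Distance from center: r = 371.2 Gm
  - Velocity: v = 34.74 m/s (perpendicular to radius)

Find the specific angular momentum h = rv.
r = 371.2 Gm = 3.712 × 10^11 m
v = 34.74 m/s
h = rv = 3.712 × 10^11 × 34.74 = 1.28955 × 10^13 m²/s ≈ 1.29 × 10^13 m²/s

Final answer: h = 1.29 × 10^13 m²/s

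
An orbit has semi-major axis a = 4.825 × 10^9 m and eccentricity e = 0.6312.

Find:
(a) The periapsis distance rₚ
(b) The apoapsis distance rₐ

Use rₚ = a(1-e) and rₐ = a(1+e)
a = 4.825 × 10^9 m
e = 0.6312:  1 − e = 0.3688,  1 + e = 1.6312
(a) rₚ = a(1 − e) = 4.825 × 10^9 m × 0.3688 = 1.77946 × 10^9 m ≈ 1.779 × 10^9 m
(b) rₐ = a(1 + e) = 4.825 × 10^9 m × 1.6312 = 7.87054 × 10^9 m ≈ 7.871 × 10^9 m

Final answer:
(a) rₚ = 1.779 × 10^9 m
(b) rₐ = 7.871 × 10^9 m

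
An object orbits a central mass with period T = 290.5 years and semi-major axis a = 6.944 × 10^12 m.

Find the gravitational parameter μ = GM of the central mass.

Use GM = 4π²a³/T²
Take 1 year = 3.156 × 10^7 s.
T = 290.5 years = 9.16818 × 10^9 s
a = 6.944 × 10^12 m
a³ = 3.34834 × 10^38 m³
T² = 8.40555 × 10^19 s²
GM = 4π² × (3.34834 × 10^38) / (8.40555 × 10^19) = 1.57262 × 10^20 m³/s²
GM ≈ 1.573 × 10^20 m³/s²

Final answer: GM = 1.573 × 10^20 m³/s²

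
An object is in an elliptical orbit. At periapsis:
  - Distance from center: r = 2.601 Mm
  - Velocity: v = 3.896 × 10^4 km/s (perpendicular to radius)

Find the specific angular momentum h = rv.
r = 2.601 Mm = 2.601 × 10^6 m
v = 3.896 × 10^4 km/s = 3.896 × 10^7 m/s
h = rv = 2.601 × 10^6 × 3.896 × 10^7 = 1.01335 × 10^14 m²/s ≈ 1.013 × 10^14 m²/s

Final answer: h = 1.013 × 10^14 m²/s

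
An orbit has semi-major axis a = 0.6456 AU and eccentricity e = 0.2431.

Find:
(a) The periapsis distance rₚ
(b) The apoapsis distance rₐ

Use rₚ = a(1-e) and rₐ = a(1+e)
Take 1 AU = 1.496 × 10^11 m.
a = 0.6456 AU = 9.65818 × 10^10 m
e = 0.2431:  1 − e = 0.7569,  1 + e = 1.2431
(a) rₚ = a(1 − e) = 9.65818 × 10^10 m × 0.7569 = 7.31027 × 10^10 m ≈ 0.4887 AU
(b) rₐ = a(1 + e) = 9.65818 × 10^10 m × 1.2431 = 1.20061 × 10^11 m ≈ 0.8025 AU

Final answer:
(a) rₚ = 0.4887 AU
(b) rₐ = 0.8025 AU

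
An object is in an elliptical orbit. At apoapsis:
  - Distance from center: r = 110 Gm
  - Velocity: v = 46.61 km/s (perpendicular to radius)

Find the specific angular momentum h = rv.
r = 110 Gm = 1.1 × 10^11 m
v = 46.61 km/s = 46610 m/s
h = rv = 1.1 × 10^11 × 46610 = 5.1271 × 10^15 m²/s ≈ 5.127 × 10^15 m²/s

Final answer: h = 5.127 × 10^15 m²/s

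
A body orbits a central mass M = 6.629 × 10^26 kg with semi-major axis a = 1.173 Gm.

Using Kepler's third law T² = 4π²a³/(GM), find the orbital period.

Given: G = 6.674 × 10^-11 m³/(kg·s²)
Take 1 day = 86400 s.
M = 6.629 × 10^26 kg
GM = G × M = 6.674 × 10^-11 × 6.629 × 10^26 = 4.42419 × 10^16 m³/s²
a = 1.173 Gm = 1.173 × 10^9 m
a³ = 1.61396 × 10^27 m³
T = 2π √(a³/GM) = 2π √((1.61396 × 10^27) / (4.42419 × 10^16)) = 2π × 190998 s
T = 1.20008 × 10^6 s ≈ 13.89 days

Final answer: 13.89 days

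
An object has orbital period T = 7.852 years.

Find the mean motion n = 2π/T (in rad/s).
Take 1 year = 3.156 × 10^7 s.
T = 7.852 years = 2.47809 × 10^8 s
n = 2π / (2.47809 × 10^8 s) = 2.53549 × 10^-8 rad/s ≈ 2.535 × 10^-8 rad/s

Final answer: n = 2.535 × 10^-8 rad/s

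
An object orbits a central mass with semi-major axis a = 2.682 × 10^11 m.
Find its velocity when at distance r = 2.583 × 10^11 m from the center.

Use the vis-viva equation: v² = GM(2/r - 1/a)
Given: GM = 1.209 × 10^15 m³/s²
a = 2.682 × 10^11 m
r = 2.583 × 10^11 m
GM = 1.209 × 10^15 m³/s²
2/r − 1/a = 7.74293 × 10^-12 − 3.72856 × 10^-12 = 4.01437 × 10^-12 m⁻¹
v² = GM (2/r − 1/a) = 4853.38 m²/s²
v = 69.6662 m/s ≈ 69.67 m/s

Final answer: 69.67 m/s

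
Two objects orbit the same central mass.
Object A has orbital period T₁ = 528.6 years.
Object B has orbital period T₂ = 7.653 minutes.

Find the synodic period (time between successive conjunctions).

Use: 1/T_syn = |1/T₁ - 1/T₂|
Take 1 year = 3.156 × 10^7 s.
T₁ = 528.6 years = 1.66826 × 10^10 s
T₂ = 7.653 minutes = 459.18 s
1/T₁ = 5.99426 × 10^-11 s⁻¹
1/T₂ = 0.0021778 s⁻¹
|1/T₁ − 1/T₂| = 0.0021778 s⁻¹
T_syn = 1 / |1/T₁ − 1/T₂| = 459.18 s ≈ 7.653 minutes

Final answer: T_syn = 7.653 minutes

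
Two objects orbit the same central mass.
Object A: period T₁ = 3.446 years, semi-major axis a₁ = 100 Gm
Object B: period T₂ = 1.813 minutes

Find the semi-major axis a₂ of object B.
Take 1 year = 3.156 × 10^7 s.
T₁ = 3.446 years = 1.08756 × 10^8 s
T₂ = 1.813 minutes = 108.78 s
a₁ = 100 Gm = 1 × 10^11 m
Kepler's third law: (T₂/T₁)² = (a₂/a₁)³  ⇒  a₂ = a₁ (T₂/T₁)^(2/3)
T₂/T₁ = 1.00022 × 10^-6
(T₂/T₁)^(2/3) = 0.000100015
a₂ = 1 × 10^11 m × 0.000100015 = 1.00015 × 10^7 m ≈ 10 Mm

Final answer: a₂ = 10 Mm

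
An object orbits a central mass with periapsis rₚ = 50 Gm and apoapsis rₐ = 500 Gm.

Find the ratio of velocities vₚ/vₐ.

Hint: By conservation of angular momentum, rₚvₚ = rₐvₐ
rₚ = 50 Gm = 5 × 10^10 m
rₐ = 500 Gm = 5 × 10^11 m
rₚvₚ = rₐvₐ  ⇒  vₚ/vₐ = rₐ/rₚ
vₚ/vₐ = (5 × 10^11) / (5 × 10^10) = 10

Final answer: vₚ/vₐ = 10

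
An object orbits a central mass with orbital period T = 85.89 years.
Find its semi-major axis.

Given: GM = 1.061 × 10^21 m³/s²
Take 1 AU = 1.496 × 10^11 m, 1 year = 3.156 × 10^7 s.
T = 85.89 years = 2.71069 × 10^9 s
GM = 1.061 × 10^21 m³/s²
Kepler's third law: a³ = GM T² / (4π²)
T² = 7.34783 × 10^18 s²
a³ = (1.061 × 10^21) × (7.34783 × 10^18) / (4π²) = 1.97476 × 10^38 m³
a = (a³)^(1/3) = 5.82333 × 10^12 m ≈ 38.93 AU

Final answer: 38.93 AU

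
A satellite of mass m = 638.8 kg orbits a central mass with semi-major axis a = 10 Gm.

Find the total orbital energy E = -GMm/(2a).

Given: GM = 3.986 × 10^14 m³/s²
a = 10 Gm = 1 × 10^10 m
GM = 3.986 × 10^14 m³/s²
2a = 2 × 10^10 m
GMm = 3.986 × 10^14 × 638.8 = 2.54626 × 10^17 m³·kg/s²
E = −GMm/(2a) = -1.27313 × 10^7 J ≈ -12.73 MJ

Final answer: -12.73 MJ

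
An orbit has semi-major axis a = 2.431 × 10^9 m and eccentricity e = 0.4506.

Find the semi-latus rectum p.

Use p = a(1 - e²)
a = 2.431 × 10^9 m
e = 0.4506,  e² = 0.20304,  1 − e² = 0.79696
p = a(1 − e²) = 2.431 × 10^9 m × 0.79696 = 1.93741 × 10^9 m ≈ 1.937 × 10^9 m

Final answer: p = 1.937 × 10^9 m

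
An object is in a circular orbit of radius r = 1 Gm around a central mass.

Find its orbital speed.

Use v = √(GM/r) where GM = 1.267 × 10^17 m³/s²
r = 1 Gm = 1 × 10^9 m
GM = 1.267 × 10^17 m³/s²
GM/r = (1.267 × 10^17) / (1 × 10^9) = 1.267 × 10^8 m²/s²
v = √(GM/r) = 11256.1 m/s ≈ 11.26 km/s

Final answer: 11.26 km/s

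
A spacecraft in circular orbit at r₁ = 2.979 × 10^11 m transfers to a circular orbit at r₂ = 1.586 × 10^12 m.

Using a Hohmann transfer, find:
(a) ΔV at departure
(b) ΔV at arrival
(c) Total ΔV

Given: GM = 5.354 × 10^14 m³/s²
r₁ = 2.979 × 10^11 m
r₂ = 1.586 × 10^12 m
GM = 5.354 × 10^14 m³/s²
Transfer ellipse: a_t = (r₁ + r₂)/2 = 9.4195 × 10^11 m
Circular speed at r₁: v₁ = √(GM/r₁) = 42.394 m/s
Transfer speed at r₁ (periapsis): v₁ₜ = √(GM(2/r₁ − 1/a_t)) = 55.01 m/s
(a) ΔV₁ = v₁ₜ − v₁ = 12.616 m/s ≈ 12.62 m/s
Circular speed at r₂: v₂ = √(GM/r₂) = 18.3733 m/s
Transfer speed at r₂ (apoapsis): v₂ₜ = √(GM(2/r₂ − 1/a_t)) = 10.3326 m/s
(b) ΔV₂ = v₂ − v₂ₜ = 8.04073 m/s ≈ 8.041 m/s
(c) ΔV_total = ΔV₁ + ΔV₂ = 20.6568 m/s ≈ 20.66 m/s

Final answer:
(a) ΔV₁ = 12.62 m/s
(b) ΔV₂ = 8.041 m/s
(c) ΔV_total = 20.66 m/s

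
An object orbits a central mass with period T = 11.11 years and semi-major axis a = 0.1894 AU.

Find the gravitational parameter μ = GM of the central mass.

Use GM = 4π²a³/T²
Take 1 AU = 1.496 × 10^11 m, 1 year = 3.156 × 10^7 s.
T = 11.11 years = 3.50632 × 10^8 s
a = 0.1894 AU = 2.83342 × 10^10 m
a³ = 2.27476 × 10^31 m³
T² = 1.22943 × 10^17 s²
GM = 4π² × (2.27476 × 10^31) / (1.22943 × 10^17) = 7.30453 × 10^15 m³/s²
GM ≈ 7.305 × 10^15 m³/s²

Final answer: GM = 7.305 × 10^15 m³/s²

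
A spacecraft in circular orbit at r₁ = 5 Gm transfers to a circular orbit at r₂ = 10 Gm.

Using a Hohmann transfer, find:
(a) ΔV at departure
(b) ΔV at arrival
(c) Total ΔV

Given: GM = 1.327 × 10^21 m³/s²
r₁ = 5 Gm = 5 × 10^9 m
r₂ = 10 Gm = 1 × 10^10 m
GM = 1.327 × 10^21 m³/s²
Transfer ellipse: a_t = (r₁ + r₂)/2 = 7.5 × 10^9 m
Circular speed at r₁: v₁ = √(GM/r₁) = 515170 m/s
Transfer speed at r₁ (periapsis): v₁ₜ = √(GM(2/r₁ − 1/a_t)) = 594867 m/s
(a) ΔV₁ = v₁ₜ − v₁ = 79697.1 m/s ≈ 79.7 km/s
Circular speed at r₂: v₂ = √(GM/r₂) = 364280 m/s
Transfer speed at r₂ (apoapsis): v₂ₜ = √(GM(2/r₂ − 1/a_t)) = 297433 m/s
(b) ΔV₂ = v₂ − v₂ₜ = 66846.6 m/s ≈ 66.85 km/s
(c) ΔV_total = ΔV₁ + ΔV₂ = 146544 m/s ≈ 146.5 km/s

Final answer:
(a) ΔV₁ = 79.7 km/s
(b) ΔV₂ = 66.85 km/s
(c) ΔV_total = 146.5 km/s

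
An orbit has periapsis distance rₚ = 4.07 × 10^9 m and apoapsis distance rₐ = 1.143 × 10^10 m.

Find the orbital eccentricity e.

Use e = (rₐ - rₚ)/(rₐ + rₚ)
rₚ = 4.07 × 10^9 m
rₐ = 1.143 × 10^10 m
rₐ − rₚ = 7.36 × 10^9 m
rₐ + rₚ = 1.55 × 10^10 m
e = (rₐ − rₚ)/(rₐ + rₚ) = 0.474839

Final answer: e = 0.4748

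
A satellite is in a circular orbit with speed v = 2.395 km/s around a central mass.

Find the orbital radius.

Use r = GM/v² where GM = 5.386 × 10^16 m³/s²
v = 2.395 km/s = 2395 m/s
GM = 5.386 × 10^16 m³/s²
v² = 5.73602 × 10^6 m²/s²
r = GM/v² = (5.386 × 10^16) / (5.73602 × 10^6) = 9.38978 × 10^9 m ≈ 9.39 Gm

Final answer: 9.39 Gm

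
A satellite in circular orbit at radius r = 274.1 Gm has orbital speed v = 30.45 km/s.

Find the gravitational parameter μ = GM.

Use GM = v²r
r = 274.1 Gm = 2.741 × 10^11 m
v = 30.45 km/s = 30450 m/s
v² = 9.27202 × 10^8 m²/s²
GM = v²r = 9.27202 × 10^8 × 2.741 × 10^11 = 2.54146 × 10^20 m³/s²
GM ≈ 2.541 × 10^20 m³/s²

Final answer: GM = 2.541 × 10^20 m³/s²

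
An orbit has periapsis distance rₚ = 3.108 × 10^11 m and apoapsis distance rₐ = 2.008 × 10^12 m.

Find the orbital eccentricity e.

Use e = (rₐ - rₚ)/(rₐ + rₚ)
rₚ = 3.108 × 10^11 m
rₐ = 2.008 × 10^12 m
rₐ − rₚ = 1.6972 × 10^12 m
rₐ + rₚ = 2.3188 × 10^12 m
e = (rₐ − rₚ)/(rₐ + rₚ) = 0.73193

Final answer: e = 0.7319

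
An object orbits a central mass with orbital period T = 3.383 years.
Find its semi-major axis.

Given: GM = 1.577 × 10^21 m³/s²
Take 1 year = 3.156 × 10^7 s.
T = 3.383 years = 1.06767 × 10^8 s
GM = 1.577 × 10^21 m³/s²
Kepler's third law: a³ = GM T² / (4π²)
T² = 1.13993 × 10^16 s²
a³ = (1.577 × 10^21) × (1.13993 × 10^16) / (4π²) = 4.55355 × 10^35 m³
a = (a³)^(1/3) = 7.69337 × 10^11 m ≈ 769.3 Gm

Final answer: 769.3 Gm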